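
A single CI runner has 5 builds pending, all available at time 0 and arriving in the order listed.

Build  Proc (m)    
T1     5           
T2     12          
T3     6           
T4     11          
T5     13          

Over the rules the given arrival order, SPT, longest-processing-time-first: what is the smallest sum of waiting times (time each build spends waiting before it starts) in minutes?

72

FIFO (arrival order): T1 T2 T3 T4 T5.
T1: waits 0, runs 0→5
T2: waits 5, runs 5→17
T3: waits 17, runs 17→23
T4: waits 23, runs 23→34
T5: waits 34, runs 34→47
Sum = 0+5+17+23+34 = 79.
SPT (increasing processing time): T1 T3 T4 T2 T5.
T1: waits 0, runs 0→5
T3: waits 5, runs 5→11
T4: waits 11, runs 11→22
T2: waits 22, runs 22→34
T5: waits 34, runs 34→47
Sum = 0+5+11+22+34 = 72.
LPT (decreasing processing time): T5 T2 T4 T3 T1.
T5: waits 0, runs 0→13
T2: waits 13, runs 13→25
T4: waits 25, runs 25→36
T3: waits 36, runs 36→42
T1: waits 42, runs 42→47
Sum = 0+13+25+36+42 = 116.
FIFO 79, SPT 72, LPT 116 → minimum 72.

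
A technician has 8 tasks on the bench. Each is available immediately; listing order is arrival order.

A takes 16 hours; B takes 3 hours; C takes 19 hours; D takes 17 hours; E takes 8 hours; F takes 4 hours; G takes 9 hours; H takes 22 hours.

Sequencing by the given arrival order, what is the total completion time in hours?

432

FIFO (arrival order): A B C D E F G H.
A: 0→16
B: 16→19
C: 19→38
D: 38→55
E: 55→63
F: 63→67
G: 67→76
H: 76→98
Sum = 16+19+38+55+63+67+76+98 = 432.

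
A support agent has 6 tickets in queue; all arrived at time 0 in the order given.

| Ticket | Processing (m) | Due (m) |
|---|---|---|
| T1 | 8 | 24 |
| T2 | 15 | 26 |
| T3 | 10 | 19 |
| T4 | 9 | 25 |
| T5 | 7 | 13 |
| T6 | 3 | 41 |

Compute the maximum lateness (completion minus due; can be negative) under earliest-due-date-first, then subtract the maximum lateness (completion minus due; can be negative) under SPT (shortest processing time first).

EDD (increasing due date): T5 T3 T1 T4 T2 T6.
T5: 0→7, due 13, lateness -6
T3: 7→17, due 19, lateness -2
T1: 17→25, due 24, lateness 1
T4: 25→34, due 25, lateness 9
T2: 34→49, due 26, lateness 23
T6: 49→52, due 41, lateness 11
Maximum = 23.
SPT (increasing processing time): T6 T5 T1 T4 T3 T2.
T6: 0→3, due 41, lateness -38
T5: 3→10, due 13, lateness -3
T1: 10→18, due 24, lateness -6
T4: 18→27, due 25, lateness 2
T3: 27→37, due 19, lateness 18
T2: 37→52, due 26, lateness 26
Maximum = 26.
Difference = 23 − 26 = -3.

-3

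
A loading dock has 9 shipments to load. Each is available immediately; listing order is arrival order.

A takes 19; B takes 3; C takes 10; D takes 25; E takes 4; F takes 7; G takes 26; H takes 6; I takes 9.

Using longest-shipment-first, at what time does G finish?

LPT (decreasing processing time): G D A C I F H E B.
G: 0→26

26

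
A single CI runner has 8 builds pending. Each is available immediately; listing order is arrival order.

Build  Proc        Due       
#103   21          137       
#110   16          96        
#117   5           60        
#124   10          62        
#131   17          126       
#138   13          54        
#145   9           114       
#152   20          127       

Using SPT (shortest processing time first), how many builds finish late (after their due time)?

SPT (increasing processing time): #117 #145 #124 #138 #110 #131 #152 #103.
#117: 0→5, due 60, tardiness 0
#145: 5→14, due 114, tardiness 0
#124: 14→24, due 62, tardiness 0
#138: 24→37, due 54, tardiness 0
#110: 37→53, due 96, tardiness 0
#131: 53→70, due 126, tardiness 0
#152: 70→90, due 127, tardiness 0
#103: 90→111, due 137, tardiness 0
Late builds: 0.

0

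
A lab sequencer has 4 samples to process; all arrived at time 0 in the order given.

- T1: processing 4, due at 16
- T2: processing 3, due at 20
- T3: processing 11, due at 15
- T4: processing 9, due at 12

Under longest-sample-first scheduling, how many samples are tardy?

3

LPT (decreasing processing time): T3 T4 T1 T2.
T3: 0→11, due 15, tardiness 0
T4: 11→20, due 12, tardiness 8
T1: 20→24, due 16, tardiness 8
T2: 24→27, due 20, tardiness 7
Late samples: 3.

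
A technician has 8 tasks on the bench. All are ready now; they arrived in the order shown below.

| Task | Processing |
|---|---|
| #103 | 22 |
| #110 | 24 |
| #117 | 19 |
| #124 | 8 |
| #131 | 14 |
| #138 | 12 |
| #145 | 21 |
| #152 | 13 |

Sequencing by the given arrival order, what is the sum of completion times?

645

FIFO (arrival order): #103 #110 #117 #124 #131 #138 #145 #152.
#103: 0→22
#110: 22→46
#117: 46→65
#124: 65→73
#131: 73→87
#138: 87→99
#145: 99→120
#152: 120→133
Sum = 22+46+65+73+87+99+120+133 = 645.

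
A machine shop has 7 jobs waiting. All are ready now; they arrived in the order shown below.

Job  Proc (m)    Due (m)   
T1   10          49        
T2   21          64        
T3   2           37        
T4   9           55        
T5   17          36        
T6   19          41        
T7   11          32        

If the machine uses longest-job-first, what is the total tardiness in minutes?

170

LPT (decreasing processing time): T2 T6 T5 T7 T1 T4 T3.
T2: 0→21, due 64, tardiness 0
T6: 21→40, due 41, tardiness 0
T5: 40→57, due 36, tardiness 21
T7: 57→68, due 32, tardiness 36
T1: 68→78, due 49, tardiness 29
T4: 78→87, due 55, tardiness 32
T3: 87→89, due 37, tardiness 52
Sum = 0+0+21+36+29+32+52 = 170.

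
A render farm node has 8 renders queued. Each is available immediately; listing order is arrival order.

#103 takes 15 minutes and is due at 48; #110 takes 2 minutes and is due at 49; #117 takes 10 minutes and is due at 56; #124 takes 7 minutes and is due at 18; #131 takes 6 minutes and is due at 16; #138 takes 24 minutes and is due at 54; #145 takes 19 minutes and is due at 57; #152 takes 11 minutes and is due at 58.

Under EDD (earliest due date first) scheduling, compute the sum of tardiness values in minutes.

70

EDD (increasing due date): #131 #124 #103 #110 #138 #117 #145 #152.
#131: 0→6, due 16, tardiness 0
#124: 6→13, due 18, tardiness 0
#103: 13→28, due 48, tardiness 0
#110: 28→30, due 49, tardiness 0
#138: 30→54, due 54, tardiness 0
#117: 54→64, due 56, tardiness 8
#145: 64→83, due 57, tardiness 26
#152: 83→94, due 58, tardiness 36
Sum = 0+0+0+0+0+8+26+36 = 70.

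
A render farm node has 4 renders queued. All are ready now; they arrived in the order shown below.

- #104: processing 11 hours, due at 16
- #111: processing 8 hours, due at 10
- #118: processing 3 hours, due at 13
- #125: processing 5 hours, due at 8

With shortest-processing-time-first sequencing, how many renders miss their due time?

2

SPT (increasing processing time): #118 #125 #111 #104.
#118: 0→3, due 13, tardiness 0
#125: 3→8, due 8, tardiness 0
#111: 8→16, due 10, tardiness 6
#104: 16→27, due 16, tardiness 11
Late renders: 2.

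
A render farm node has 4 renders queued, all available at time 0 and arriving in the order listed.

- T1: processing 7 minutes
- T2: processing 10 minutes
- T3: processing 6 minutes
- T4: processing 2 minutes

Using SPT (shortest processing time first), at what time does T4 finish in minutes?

2

SPT (increasing processing time): T4 T3 T1 T2.
T4: 0→2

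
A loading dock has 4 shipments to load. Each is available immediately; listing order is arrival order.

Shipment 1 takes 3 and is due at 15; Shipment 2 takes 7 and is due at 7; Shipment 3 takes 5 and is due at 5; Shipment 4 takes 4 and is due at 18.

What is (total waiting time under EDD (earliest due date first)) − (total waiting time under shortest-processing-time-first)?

EDD (increasing due date): Shipment 3 Shipment 2 Shipment 1 Shipment 4.
Shipment 3: waits 0, runs 0→5
Shipment 2: waits 5, runs 5→12
Shipment 1: waits 12, runs 12→15
Shipment 4: waits 15, runs 15→19
Sum = 0+5+12+15 = 32.
SPT (increasing processing time): Shipment 1 Shipment 4 Shipment 3 Shipment 2.
Shipment 1: waits 0, runs 0→3
Shipment 4: waits 3, runs 3→7
Shipment 3: waits 7, runs 7→12
Shipment 2: waits 12, runs 12→19
Sum = 0+3+7+12 = 22.
Difference = 32 − 22 = 10.

10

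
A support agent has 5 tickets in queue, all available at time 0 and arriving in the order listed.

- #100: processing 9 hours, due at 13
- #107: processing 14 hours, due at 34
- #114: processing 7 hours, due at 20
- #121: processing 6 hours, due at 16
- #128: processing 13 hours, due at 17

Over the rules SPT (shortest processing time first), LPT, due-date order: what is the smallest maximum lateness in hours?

SPT (increasing processing time): #121 #114 #100 #128 #107.
#121: 0→6, due 16, lateness -10
#114: 6→13, due 20, lateness -7
#100: 13→22, due 13, lateness 9
#128: 22→35, due 17, lateness 18
#107: 35→49, due 34, lateness 15
Maximum = 18.
LPT (decreasing processing time): #107 #128 #100 #114 #121.
#107: 0→14, due 34, lateness -20
#128: 14→27, due 17, lateness 10
#100: 27→36, due 13, lateness 23
#114: 36→43, due 20, lateness 23
#121: 43→49, due 16, lateness 33
Maximum = 33.
EDD (increasing due date): #100 #121 #128 #114 #107.
#100: 0→9, due 13, lateness -4
#121: 9→15, due 16, lateness -1
#128: 15→28, due 17, lateness 11
#114: 28→35, due 20, lateness 15
#107: 35→49, due 34, lateness 15
Maximum = 15.
SPT 18, LPT 33, EDD 15 → minimum 15.

15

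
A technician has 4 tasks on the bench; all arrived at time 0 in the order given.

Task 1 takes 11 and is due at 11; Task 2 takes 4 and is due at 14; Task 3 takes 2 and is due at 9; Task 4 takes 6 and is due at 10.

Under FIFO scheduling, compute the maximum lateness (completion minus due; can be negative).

FIFO (arrival order): Task 1 Task 2 Task 3 Task 4.
Task 1: 0→11, due 11, lateness 0
Task 2: 11→15, due 14, lateness 1
Task 3: 15→17, due 9, lateness 8
Task 4: 17→23, due 10, lateness 13
Maximum = 13.

13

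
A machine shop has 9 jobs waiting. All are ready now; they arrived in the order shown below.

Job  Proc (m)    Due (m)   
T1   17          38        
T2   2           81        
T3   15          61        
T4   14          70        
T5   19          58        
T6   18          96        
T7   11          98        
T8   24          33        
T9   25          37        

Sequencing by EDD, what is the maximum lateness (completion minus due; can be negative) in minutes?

47

EDD (increasing due date): T8 T9 T1 T5 T3 T4 T2 T6 T7.
T8: 0→24, due 33, lateness -9
T9: 24→49, due 37, lateness 12
T1: 49→66, due 38, lateness 28
T5: 66→85, due 58, lateness 27
T3: 85→100, due 61, lateness 39
T4: 100→114, due 70, lateness 44
T2: 114→116, due 81, lateness 35
T6: 116→134, due 96, lateness 38
T7: 134→145, due 98, lateness 47
Maximum = 47.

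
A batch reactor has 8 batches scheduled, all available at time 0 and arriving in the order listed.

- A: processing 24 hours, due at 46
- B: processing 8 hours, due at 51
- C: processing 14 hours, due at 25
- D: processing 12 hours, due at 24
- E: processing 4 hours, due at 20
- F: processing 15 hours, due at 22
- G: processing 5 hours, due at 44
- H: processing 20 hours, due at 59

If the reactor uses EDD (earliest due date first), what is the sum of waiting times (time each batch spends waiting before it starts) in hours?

305

EDD (increasing due date): E F D C G A B H.
E: waits 0, runs 0→4
F: waits 4, runs 4→19
D: waits 19, runs 19→31
C: waits 31, runs 31→45
G: waits 45, runs 45→50
A: waits 50, runs 50→74
B: waits 74, runs 74→82
H: waits 82, runs 82→102
Sum = 0+4+19+31+45+50+74+82 = 305.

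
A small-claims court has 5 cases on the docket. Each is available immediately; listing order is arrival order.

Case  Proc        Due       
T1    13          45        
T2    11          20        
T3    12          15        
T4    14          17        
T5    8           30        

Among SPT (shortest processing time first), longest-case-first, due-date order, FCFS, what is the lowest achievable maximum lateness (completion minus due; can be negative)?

SPT (increasing processing time): T5 T2 T3 T1 T4.
T5: 0→8, due 30, lateness -22
T2: 8→19, due 20, lateness -1
T3: 19→31, due 15, lateness 16
T1: 31→44, due 45, lateness -1
T4: 44→58, due 17, lateness 41
Maximum = 41.
LPT (decreasing processing time): T4 T1 T3 T2 T5.
T4: 0→14, due 17, lateness -3
T1: 14→27, due 45, lateness -18
T3: 27→39, due 15, lateness 24
T2: 39→50, due 20, lateness 30
T5: 50→58, due 30, lateness 28
Maximum = 30.
EDD (increasing due date): T3 T4 T2 T5 T1.
T3: 0→12, due 15, lateness -3
T4: 12→26, due 17, lateness 9
T2: 26→37, due 20, lateness 17
T5: 37→45, due 30, lateness 15
T1: 45→58, due 45, lateness 13
Maximum = 17.
FIFO (arrival order): T1 T2 T3 T4 T5.
T1: 0→13, due 45, lateness -32
T2: 13→24, due 20, lateness 4
T3: 24→36, due 15, lateness 21
T4: 36→50, due 17, lateness 33
T5: 50→58, due 30, lateness 28
Maximum = 33.
SPT 41, LPT 30, EDD 17, FIFO 33 → minimum 17.

17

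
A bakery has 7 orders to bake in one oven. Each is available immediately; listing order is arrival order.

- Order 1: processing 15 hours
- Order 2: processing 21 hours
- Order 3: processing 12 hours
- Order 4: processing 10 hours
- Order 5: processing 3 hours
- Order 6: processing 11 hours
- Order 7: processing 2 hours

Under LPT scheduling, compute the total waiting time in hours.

305

LPT (decreasing processing time): Order 2 Order 1 Order 3 Order 6 Order 4 Order 5 Order 7.
Order 2: waits 0, runs 0→21
Order 1: waits 21, runs 21→36
Order 3: waits 36, runs 36→48
Order 6: waits 48, runs 48→59
Order 4: waits 59, runs 59→69
Order 5: waits 69, runs 69→72
Order 7: waits 72, runs 72→74
Sum = 0+21+36+48+59+69+72 = 305.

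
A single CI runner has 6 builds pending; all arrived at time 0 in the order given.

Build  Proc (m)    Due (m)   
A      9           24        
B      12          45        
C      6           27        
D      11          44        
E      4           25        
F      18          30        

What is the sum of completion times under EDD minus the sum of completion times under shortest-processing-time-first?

21

EDD (increasing due date): A E C F D B.
A: 0→9
E: 9→13
C: 13→19
F: 19→37
D: 37→48
B: 48→60
Sum = 9+13+19+37+48+60 = 186.
SPT (increasing processing time): E C A D B F.
E: 0→4
C: 4→10
A: 10→19
D: 19→30
B: 30→42
F: 42→60
Sum = 4+10+19+30+42+60 = 165.
Difference = 186 − 165 = 21.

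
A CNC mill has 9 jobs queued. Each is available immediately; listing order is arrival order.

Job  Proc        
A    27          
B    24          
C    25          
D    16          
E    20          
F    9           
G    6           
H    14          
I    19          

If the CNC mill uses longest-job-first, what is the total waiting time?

LPT (decreasing processing time): A C B E I D H F G.
A: waits 0, runs 0→27
C: waits 27, runs 27→52
B: waits 52, runs 52→76
E: waits 76, runs 76→96
I: waits 96, runs 96→115
D: waits 115, runs 115→131
H: waits 131, runs 131→145
F: waits 145, runs 145→154
G: waits 154, runs 154→160
Sum = 0+27+52+76+96+115+131+145+154 = 796.

796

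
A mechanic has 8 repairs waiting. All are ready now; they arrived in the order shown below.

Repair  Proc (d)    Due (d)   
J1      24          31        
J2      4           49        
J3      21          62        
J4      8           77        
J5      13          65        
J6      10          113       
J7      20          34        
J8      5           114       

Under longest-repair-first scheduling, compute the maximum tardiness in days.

56

LPT (decreasing processing time): J1 J3 J7 J5 J6 J4 J8 J2.
J1: 0→24, due 31, tardiness 0
J3: 24→45, due 62, tardiness 0
J7: 45→65, due 34, tardiness 31
J5: 65→78, due 65, tardiness 13
J6: 78→88, due 113, tardiness 0
J4: 88→96, due 77, tardiness 19
J8: 96→101, due 114, tardiness 0
J2: 101→105, due 49, tardiness 56
Maximum = 56.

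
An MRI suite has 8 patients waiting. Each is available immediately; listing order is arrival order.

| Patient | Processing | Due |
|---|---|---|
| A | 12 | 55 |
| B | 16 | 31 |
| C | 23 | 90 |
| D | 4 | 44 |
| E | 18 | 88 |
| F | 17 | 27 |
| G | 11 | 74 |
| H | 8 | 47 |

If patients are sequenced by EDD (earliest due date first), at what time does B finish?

EDD (increasing due date): F B D H A G E C.
F: 0→17
B: 17→33

33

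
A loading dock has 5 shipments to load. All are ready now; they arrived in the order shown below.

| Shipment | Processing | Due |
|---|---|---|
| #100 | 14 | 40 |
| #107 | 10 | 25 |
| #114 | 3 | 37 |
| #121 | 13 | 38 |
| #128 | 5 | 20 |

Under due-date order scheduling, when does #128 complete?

5

EDD (increasing due date): #128 #107 #114 #121 #100.
#128: 0→5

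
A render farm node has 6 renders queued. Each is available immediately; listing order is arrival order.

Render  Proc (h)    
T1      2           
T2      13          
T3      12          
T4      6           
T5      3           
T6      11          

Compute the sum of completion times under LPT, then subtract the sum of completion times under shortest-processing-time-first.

LPT (decreasing processing time): T2 T3 T6 T4 T5 T1.
T2: 0→13
T3: 13→25
T6: 25→36
T4: 36→42
T5: 42→45
T1: 45→47
Sum = 13+25+36+42+45+47 = 208.
SPT (increasing processing time): T1 T5 T4 T6 T3 T2.
T1: 0→2
T5: 2→5
T4: 5→11
T6: 11→22
T3: 22→34
T2: 34→47
Sum = 2+5+11+22+34+47 = 121.
Difference = 208 − 121 = 87.

87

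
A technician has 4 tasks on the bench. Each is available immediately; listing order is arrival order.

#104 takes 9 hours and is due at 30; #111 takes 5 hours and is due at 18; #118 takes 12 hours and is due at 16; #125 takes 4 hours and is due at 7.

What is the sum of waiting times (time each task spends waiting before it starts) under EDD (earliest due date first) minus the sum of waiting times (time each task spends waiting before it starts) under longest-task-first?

EDD (increasing due date): #125 #118 #111 #104.
#125: waits 0, runs 0→4
#118: waits 4, runs 4→16
#111: waits 16, runs 16→21
#104: waits 21, runs 21→30
Sum = 0+4+16+21 = 41.
LPT (decreasing processing time): #118 #104 #111 #125.
#118: waits 0, runs 0→12
#104: waits 12, runs 12→21
#111: waits 21, runs 21→26
#125: waits 26, runs 26→30
Sum = 0+12+21+26 = 59.
Difference = 41 − 59 = -18.

-18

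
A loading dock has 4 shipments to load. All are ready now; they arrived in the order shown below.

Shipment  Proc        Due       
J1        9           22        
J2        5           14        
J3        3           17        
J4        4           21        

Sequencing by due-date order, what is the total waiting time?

25

EDD (increasing due date): J2 J3 J4 J1.
J2: waits 0, runs 0→5
J3: waits 5, runs 5→8
J4: waits 8, runs 8→12
J1: waits 12, runs 12→21
Sum = 0+5+8+12 = 25.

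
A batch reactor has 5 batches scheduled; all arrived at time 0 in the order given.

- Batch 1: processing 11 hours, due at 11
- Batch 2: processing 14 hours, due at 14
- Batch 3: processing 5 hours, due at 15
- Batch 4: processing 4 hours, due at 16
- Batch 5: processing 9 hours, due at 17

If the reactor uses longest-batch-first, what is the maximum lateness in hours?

LPT (decreasing processing time): Batch 2 Batch 1 Batch 5 Batch 3 Batch 4.
Batch 2: 0→14, due 14, lateness 0
Batch 1: 14→25, due 11, lateness 14
Batch 5: 25→34, due 17, lateness 17
Batch 3: 34→39, due 15, lateness 24
Batch 4: 39→43, due 16, lateness 27
Maximum = 27.

27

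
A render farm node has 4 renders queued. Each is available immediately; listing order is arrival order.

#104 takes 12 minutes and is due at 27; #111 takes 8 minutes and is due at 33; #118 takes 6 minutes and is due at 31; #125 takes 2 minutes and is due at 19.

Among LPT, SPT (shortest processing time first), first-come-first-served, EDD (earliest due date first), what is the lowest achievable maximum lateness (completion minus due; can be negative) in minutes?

LPT (decreasing processing time): #104 #111 #118 #125.
#104: 0→12, due 27, lateness -15
#111: 12→20, due 33, lateness -13
#118: 20→26, due 31, lateness -5
#125: 26→28, due 19, lateness 9
Maximum = 9.
SPT (increasing processing time): #125 #118 #111 #104.
#125: 0→2, due 19, lateness -17
#118: 2→8, due 31, lateness -23
#111: 8→16, due 33, lateness -17
#104: 16→28, due 27, lateness 1
Maximum = 1.
FIFO (arrival order): #104 #111 #118 #125.
#104: 0→12, due 27, lateness -15
#111: 12→20, due 33, lateness -13
#118: 20→26, due 31, lateness -5
#125: 26→28, due 19, lateness 9
Maximum = 9.
EDD (increasing due date): #125 #104 #118 #111.
#125: 0→2, due 19, lateness -17
#104: 2→14, due 27, lateness -13
#118: 14→20, due 31, lateness -11
#111: 20→28, due 33, lateness -5
Maximum = -5.
LPT 9, SPT 1, FIFO 9, EDD -5 → minimum -5.

-5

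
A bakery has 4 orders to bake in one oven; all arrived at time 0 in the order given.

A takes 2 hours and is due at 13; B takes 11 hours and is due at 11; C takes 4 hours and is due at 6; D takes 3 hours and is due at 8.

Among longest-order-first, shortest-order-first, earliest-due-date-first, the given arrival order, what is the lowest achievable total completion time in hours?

36

LPT (decreasing processing time): B C D A.
B: 0→11
C: 11→15
D: 15→18
A: 18→20
Sum = 11+15+18+20 = 64.
SPT (increasing processing time): A D C B.
A: 0→2
D: 2→5
C: 5→9
B: 9→20
Sum = 2+5+9+20 = 36.
EDD (increasing due date): C D B A.
C: 0→4
D: 4→7
B: 7→18
A: 18→20
Sum = 4+7+18+20 = 49.
FIFO (arrival order): A B C D.
A: 0→2
B: 2→13
C: 13→17
D: 17→20
Sum = 2+13+17+20 = 52.
LPT 64, SPT 36, EDD 49, FIFO 52 → minimum 36.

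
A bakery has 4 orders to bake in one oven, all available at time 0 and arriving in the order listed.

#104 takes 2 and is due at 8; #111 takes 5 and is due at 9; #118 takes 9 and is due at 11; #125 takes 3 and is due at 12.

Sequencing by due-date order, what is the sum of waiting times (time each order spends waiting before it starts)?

25

EDD (increasing due date): #104 #111 #118 #125.
#104: waits 0, runs 0→2
#111: waits 2, runs 2→7
#118: waits 7, runs 7→16
#125: waits 16, runs 16→19
Sum = 0+2+7+16 = 25.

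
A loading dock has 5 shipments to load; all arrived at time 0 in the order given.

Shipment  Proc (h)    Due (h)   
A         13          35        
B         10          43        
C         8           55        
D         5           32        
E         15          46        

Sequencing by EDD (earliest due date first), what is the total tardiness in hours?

0

EDD (increasing due date): D A B E C.
D: 0→5, due 32, tardiness 0
A: 5→18, due 35, tardiness 0
B: 18→28, due 43, tardiness 0
E: 28→43, due 46, tardiness 0
C: 43→51, due 55, tardiness 0
Sum = 0+0+0+0+0 = 0.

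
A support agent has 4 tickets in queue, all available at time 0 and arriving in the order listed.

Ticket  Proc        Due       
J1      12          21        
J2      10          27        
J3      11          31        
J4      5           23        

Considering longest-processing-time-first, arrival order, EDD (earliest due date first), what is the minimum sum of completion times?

LPT (decreasing processing time): J1 J3 J2 J4.
J1: 0→12
J3: 12→23
J2: 23→33
J4: 33→38
Sum = 12+23+33+38 = 106.
FIFO (arrival order): J1 J2 J3 J4.
J1: 0→12
J2: 12→22
J3: 22→33
J4: 33→38
Sum = 12+22+33+38 = 105.
EDD (increasing due date): J1 J4 J2 J3.
J1: 0→12
J4: 12→17
J2: 17→27
J3: 27→38
Sum = 12+17+27+38 = 94.
LPT 106, FIFO 105, EDD 94 → minimum 94.

94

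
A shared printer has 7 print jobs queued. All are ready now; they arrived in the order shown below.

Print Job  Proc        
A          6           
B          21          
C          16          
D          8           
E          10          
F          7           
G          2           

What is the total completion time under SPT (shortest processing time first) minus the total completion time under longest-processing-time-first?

SPT (increasing processing time): G A F D E C B.
G: 0→2
A: 2→8
F: 8→15
D: 15→23
E: 23→33
C: 33→49
B: 49→70
Sum = 2+8+15+23+33+49+70 = 200.
LPT (decreasing processing time): B C E D F A G.
B: 0→21
C: 21→37
E: 37→47
D: 47→55
F: 55→62
A: 62→68
G: 68→70
Sum = 21+37+47+55+62+68+70 = 360.
Difference = 200 − 360 = -160.

-160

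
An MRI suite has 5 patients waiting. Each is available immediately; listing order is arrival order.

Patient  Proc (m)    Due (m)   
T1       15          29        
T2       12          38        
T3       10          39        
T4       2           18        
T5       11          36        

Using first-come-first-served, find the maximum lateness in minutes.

21

FIFO (arrival order): T1 T2 T3 T4 T5.
T1: 0→15, due 29, lateness -14
T2: 15→27, due 38, lateness -11
T3: 27→37, due 39, lateness -2
T4: 37→39, due 18, lateness 21
T5: 39→50, due 36, lateness 14
Maximum = 21.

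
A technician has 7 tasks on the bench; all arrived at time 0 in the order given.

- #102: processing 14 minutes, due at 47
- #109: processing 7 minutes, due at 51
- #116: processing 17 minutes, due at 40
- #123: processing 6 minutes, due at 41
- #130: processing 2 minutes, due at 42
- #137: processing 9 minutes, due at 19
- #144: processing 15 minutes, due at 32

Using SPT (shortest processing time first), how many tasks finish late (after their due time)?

3

SPT (increasing processing time): #130 #123 #109 #137 #102 #144 #116.
#130: 0→2, due 42, tardiness 0
#123: 2→8, due 41, tardiness 0
#109: 8→15, due 51, tardiness 0
#137: 15→24, due 19, tardiness 5
#102: 24→38, due 47, tardiness 0
#144: 38→53, due 32, tardiness 21
#116: 53→70, due 40, tardiness 30
Late tasks: 3.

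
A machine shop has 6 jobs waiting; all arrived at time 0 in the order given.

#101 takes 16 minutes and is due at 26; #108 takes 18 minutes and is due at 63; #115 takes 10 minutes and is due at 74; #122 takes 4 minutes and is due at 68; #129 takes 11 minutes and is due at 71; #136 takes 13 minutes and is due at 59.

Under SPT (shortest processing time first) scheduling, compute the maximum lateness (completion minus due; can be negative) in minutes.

28

SPT (increasing processing time): #122 #115 #129 #136 #101 #108.
#122: 0→4, due 68, lateness -64
#115: 4→14, due 74, lateness -60
#129: 14→25, due 71, lateness -46
#136: 25→38, due 59, lateness -21
#101: 38→54, due 26, lateness 28
#108: 54→72, due 63, lateness 9
Maximum = 28.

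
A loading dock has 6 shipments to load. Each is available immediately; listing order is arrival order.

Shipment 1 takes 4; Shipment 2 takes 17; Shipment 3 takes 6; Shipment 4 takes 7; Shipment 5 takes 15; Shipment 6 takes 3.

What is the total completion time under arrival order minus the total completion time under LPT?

FIFO (arrival order): Shipment 1 Shipment 2 Shipment 3 Shipment 4 Shipment 5 Shipment 6.
Shipment 1: 0→4
Shipment 2: 4→21
Shipment 3: 21→27
Shipment 4: 27→34
Shipment 5: 34→49
Shipment 6: 49→52
Sum = 4+21+27+34+49+52 = 187.
LPT (decreasing processing time): Shipment 2 Shipment 5 Shipment 4 Shipment 3 Shipment 1 Shipment 6.
Shipment 2: 0→17
Shipment 5: 17→32
Shipment 4: 32→39
Shipment 3: 39→45
Shipment 1: 45→49
Shipment 6: 49→52
Sum = 17+32+39+45+49+52 = 234.
Difference = 187 − 234 = -47.

-47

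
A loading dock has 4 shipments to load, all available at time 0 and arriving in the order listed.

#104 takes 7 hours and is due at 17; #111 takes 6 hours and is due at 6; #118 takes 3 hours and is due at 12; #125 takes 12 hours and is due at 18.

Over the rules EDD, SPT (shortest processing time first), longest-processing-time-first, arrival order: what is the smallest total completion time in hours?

EDD (increasing due date): #111 #118 #104 #125.
#111: 0→6
#118: 6→9
#104: 9→16
#125: 16→28
Sum = 6+9+16+28 = 59.
SPT (increasing processing time): #118 #111 #104 #125.
#118: 0→3
#111: 3→9
#104: 9→16
#125: 16→28
Sum = 3+9+16+28 = 56.
LPT (decreasing processing time): #125 #104 #111 #118.
#125: 0→12
#104: 12→19
#111: 19→25
#118: 25→28
Sum = 12+19+25+28 = 84.
FIFO (arrival order): #104 #111 #118 #125.
#104: 0→7
#111: 7→13
#118: 13→16
#125: 16→28
Sum = 7+13+16+28 = 64.
EDD 59, SPT 56, LPT 84, FIFO 64 → minimum 56.

56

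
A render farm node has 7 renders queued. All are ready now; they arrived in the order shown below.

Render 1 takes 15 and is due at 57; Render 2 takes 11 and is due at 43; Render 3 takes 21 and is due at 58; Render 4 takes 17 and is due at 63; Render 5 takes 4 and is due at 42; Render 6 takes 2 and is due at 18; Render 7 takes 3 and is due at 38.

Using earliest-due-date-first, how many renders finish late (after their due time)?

1

EDD (increasing due date): Render 6 Render 7 Render 5 Render 2 Render 1 Render 3 Render 4.
Render 6: 0→2, due 18, tardiness 0
Render 7: 2→5, due 38, tardiness 0
Render 5: 5→9, due 42, tardiness 0
Render 2: 9→20, due 43, tardiness 0
Render 1: 20→35, due 57, tardiness 0
Render 3: 35→56, due 58, tardiness 0
Render 4: 56→73, due 63, tardiness 10
Late renders: 1.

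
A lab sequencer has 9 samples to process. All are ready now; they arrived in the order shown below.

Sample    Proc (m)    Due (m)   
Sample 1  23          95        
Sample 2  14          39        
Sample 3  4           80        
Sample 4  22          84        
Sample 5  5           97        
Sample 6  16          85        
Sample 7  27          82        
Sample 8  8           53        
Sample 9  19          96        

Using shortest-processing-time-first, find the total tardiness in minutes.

SPT (increasing processing time): Sample 3 Sample 5 Sample 8 Sample 2 Sample 6 Sample 9 Sample 4 Sample 1 Sample 7.
Sample 3: 0→4, due 80, tardiness 0
Sample 5: 4→9, due 97, tardiness 0
Sample 8: 9→17, due 53, tardiness 0
Sample 2: 17→31, due 39, tardiness 0
Sample 6: 31→47, due 85, tardiness 0
Sample 9: 47→66, due 96, tardiness 0
Sample 4: 66→88, due 84, tardiness 4
Sample 1: 88→111, due 95, tardiness 16
Sample 7: 111→138, due 82, tardiness 56
Sum = 0+0+0+0+0+0+4+16+56 = 76.

76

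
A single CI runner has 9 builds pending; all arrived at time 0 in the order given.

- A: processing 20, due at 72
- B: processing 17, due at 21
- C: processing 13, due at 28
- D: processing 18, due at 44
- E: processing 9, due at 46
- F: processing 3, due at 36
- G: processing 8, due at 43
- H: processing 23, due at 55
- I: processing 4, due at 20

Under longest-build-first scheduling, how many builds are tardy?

LPT (decreasing processing time): H A D B C E G I F.
H: 0→23, due 55, tardiness 0
A: 23→43, due 72, tardiness 0
D: 43→61, due 44, tardiness 17
B: 61→78, due 21, tardiness 57
C: 78→91, due 28, tardiness 63
E: 91→100, due 46, tardiness 54
G: 100→108, due 43, tardiness 65
I: 108→112, due 20, tardiness 92
F: 112→115, due 36, tardiness 79
Late builds: 7.

7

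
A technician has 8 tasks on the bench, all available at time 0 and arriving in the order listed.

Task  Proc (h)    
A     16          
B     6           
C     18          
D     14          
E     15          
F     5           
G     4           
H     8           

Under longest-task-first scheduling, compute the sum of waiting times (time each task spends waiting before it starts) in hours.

LPT (decreasing processing time): C A E D H B F G.
C: waits 0, runs 0→18
A: waits 18, runs 18→34
E: waits 34, runs 34→49
D: waits 49, runs 49→63
H: waits 63, runs 63→71
B: waits 71, runs 71→77
F: waits 77, runs 77→82
G: waits 82, runs 82→86
Sum = 0+18+34+49+63+71+77+82 = 394.

394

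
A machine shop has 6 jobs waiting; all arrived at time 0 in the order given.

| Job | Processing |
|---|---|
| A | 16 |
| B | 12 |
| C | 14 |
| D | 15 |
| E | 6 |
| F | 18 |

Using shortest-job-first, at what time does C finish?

32

SPT (increasing processing time): E B C D A F.
E: 0→6
B: 6→18
C: 18→32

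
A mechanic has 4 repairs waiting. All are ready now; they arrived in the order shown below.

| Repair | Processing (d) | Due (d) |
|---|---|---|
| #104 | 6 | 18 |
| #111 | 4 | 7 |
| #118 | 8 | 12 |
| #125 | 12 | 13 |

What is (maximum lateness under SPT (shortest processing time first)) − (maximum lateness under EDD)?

5

SPT (increasing processing time): #111 #104 #118 #125.
#111: 0→4, due 7, lateness -3
#104: 4→10, due 18, lateness -8
#118: 10→18, due 12, lateness 6
#125: 18→30, due 13, lateness 17
Maximum = 17.
EDD (increasing due date): #111 #118 #125 #104.
#111: 0→4, due 7, lateness -3
#118: 4→12, due 12, lateness 0
#125: 12→24, due 13, lateness 11
#104: 24→30, due 18, lateness 12
Maximum = 12.
Difference = 17 − 12 = 5.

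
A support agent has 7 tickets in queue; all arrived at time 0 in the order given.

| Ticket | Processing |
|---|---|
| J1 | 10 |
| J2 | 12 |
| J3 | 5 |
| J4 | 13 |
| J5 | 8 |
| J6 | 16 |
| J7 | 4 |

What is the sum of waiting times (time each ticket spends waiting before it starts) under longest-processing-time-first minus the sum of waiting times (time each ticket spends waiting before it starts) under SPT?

LPT (decreasing processing time): J6 J4 J2 J1 J5 J3 J7.
J6: waits 0, runs 0→16
J4: waits 16, runs 16→29
J2: waits 29, runs 29→41
J1: waits 41, runs 41→51
J5: waits 51, runs 51→59
J3: waits 59, runs 59→64
J7: waits 64, runs 64→68
Sum = 0+16+29+41+51+59+64 = 260.
SPT (increasing processing time): J7 J3 J5 J1 J2 J4 J6.
J7: waits 0, runs 0→4
J3: waits 4, runs 4→9
J5: waits 9, runs 9→17
J1: waits 17, runs 17→27
J2: waits 27, runs 27→39
J4: waits 39, runs 39→52
J6: waits 52, runs 52→68
Sum = 0+4+9+17+27+39+52 = 148.
Difference = 260 − 148 = 112.

112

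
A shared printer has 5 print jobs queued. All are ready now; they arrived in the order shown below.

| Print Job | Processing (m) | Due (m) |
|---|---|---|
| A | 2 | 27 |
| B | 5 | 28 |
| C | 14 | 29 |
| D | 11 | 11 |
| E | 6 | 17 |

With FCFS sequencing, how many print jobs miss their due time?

2

FIFO (arrival order): A B C D E.
A: 0→2, due 27, tardiness 0
B: 2→7, due 28, tardiness 0
C: 7→21, due 29, tardiness 0
D: 21→32, due 11, tardiness 21
E: 32→38, due 17, tardiness 21
Late print jobs: 2.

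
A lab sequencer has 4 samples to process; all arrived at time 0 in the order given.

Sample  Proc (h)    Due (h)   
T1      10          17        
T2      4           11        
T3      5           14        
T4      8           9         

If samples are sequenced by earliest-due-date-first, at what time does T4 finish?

EDD (increasing due date): T4 T2 T3 T1.
T4: 0→8

8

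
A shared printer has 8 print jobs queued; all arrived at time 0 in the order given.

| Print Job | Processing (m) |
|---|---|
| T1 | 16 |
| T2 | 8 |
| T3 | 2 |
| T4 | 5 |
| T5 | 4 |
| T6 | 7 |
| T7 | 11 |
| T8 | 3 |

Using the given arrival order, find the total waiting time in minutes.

FIFO (arrival order): T1 T2 T3 T4 T5 T6 T7 T8.
T1: waits 0, runs 0→16
T2: waits 16, runs 16→24
T3: waits 24, runs 24→26
T4: waits 26, runs 26→31
T5: waits 31, runs 31→35
T6: waits 35, runs 35→42
T7: waits 42, runs 42→53
T8: waits 53, runs 53→56
Sum = 0+16+24+26+31+35+42+53 = 227.

227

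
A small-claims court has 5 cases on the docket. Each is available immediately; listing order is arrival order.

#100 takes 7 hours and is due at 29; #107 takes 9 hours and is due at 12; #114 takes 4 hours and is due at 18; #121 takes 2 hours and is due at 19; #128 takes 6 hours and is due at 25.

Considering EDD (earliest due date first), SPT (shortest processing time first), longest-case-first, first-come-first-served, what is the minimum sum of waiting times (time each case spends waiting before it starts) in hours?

EDD (increasing due date): #107 #114 #121 #128 #100.
#107: waits 0, runs 0→9
#114: waits 9, runs 9→13
#121: waits 13, runs 13→15
#128: waits 15, runs 15→21
#100: waits 21, runs 21→28
Sum = 0+9+13+15+21 = 58.
SPT (increasing processing time): #121 #114 #128 #100 #107.
#121: waits 0, runs 0→2
#114: waits 2, runs 2→6
#128: waits 6, runs 6→12
#100: waits 12, runs 12→19
#107: waits 19, runs 19→28
Sum = 0+2+6+12+19 = 39.
LPT (decreasing processing time): #107 #100 #128 #114 #121.
#107: waits 0, runs 0→9
#100: waits 9, runs 9→16
#128: waits 16, runs 16→22
#114: waits 22, runs 22→26
#121: waits 26, runs 26→28
Sum = 0+9+16+22+26 = 73.
FIFO (arrival order): #100 #107 #114 #121 #128.
#100: waits 0, runs 0→7
#107: waits 7, runs 7→16
#114: waits 16, runs 16→20
#121: waits 20, runs 20→22
#128: waits 22, runs 22→28
Sum = 0+7+16+20+22 = 65.
EDD 58, SPT 39, LPT 73, FIFO 65 → minimum 39.

39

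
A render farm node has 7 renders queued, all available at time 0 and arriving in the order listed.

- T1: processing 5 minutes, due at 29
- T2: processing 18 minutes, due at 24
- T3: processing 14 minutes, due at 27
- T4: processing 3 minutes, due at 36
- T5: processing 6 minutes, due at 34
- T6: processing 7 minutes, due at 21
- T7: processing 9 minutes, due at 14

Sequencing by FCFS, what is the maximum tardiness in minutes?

48

FIFO (arrival order): T1 T2 T3 T4 T5 T6 T7.
T1: 0→5, due 29, tardiness 0
T2: 5→23, due 24, tardiness 0
T3: 23→37, due 27, tardiness 10
T4: 37→40, due 36, tardiness 4
T5: 40→46, due 34, tardiness 12
T6: 46→53, due 21, tardiness 32
T7: 53→62, due 14, tardiness 48
Maximum = 48.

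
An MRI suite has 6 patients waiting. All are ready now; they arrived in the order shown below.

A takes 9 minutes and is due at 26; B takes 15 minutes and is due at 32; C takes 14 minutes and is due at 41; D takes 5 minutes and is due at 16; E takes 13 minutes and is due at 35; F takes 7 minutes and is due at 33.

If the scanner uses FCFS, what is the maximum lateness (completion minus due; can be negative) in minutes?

FIFO (arrival order): A B C D E F.
A: 0→9, due 26, lateness -17
B: 9→24, due 32, lateness -8
C: 24→38, due 41, lateness -3
D: 38→43, due 16, lateness 27
E: 43→56, due 35, lateness 21
F: 56→63, due 33, lateness 30
Maximum = 30.

30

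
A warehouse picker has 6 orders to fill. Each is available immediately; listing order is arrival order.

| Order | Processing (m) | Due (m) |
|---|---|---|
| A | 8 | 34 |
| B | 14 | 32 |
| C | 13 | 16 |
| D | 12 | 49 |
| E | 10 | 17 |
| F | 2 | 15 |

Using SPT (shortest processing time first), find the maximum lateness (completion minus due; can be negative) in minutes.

29

SPT (increasing processing time): F A E D C B.
F: 0→2, due 15, lateness -13
A: 2→10, due 34, lateness -24
E: 10→20, due 17, lateness 3
D: 20→32, due 49, lateness -17
C: 32→45, due 16, lateness 29
B: 45→59, due 32, lateness 27
Maximum = 29.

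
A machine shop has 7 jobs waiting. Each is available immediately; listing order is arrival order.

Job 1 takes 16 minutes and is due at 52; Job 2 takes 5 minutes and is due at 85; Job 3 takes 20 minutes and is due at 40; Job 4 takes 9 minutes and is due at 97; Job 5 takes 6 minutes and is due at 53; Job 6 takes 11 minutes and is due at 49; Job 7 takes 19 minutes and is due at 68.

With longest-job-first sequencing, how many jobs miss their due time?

4

LPT (decreasing processing time): Job 3 Job 7 Job 1 Job 6 Job 4 Job 5 Job 2.
Job 3: 0→20, due 40, tardiness 0
Job 7: 20→39, due 68, tardiness 0
Job 1: 39→55, due 52, tardiness 3
Job 6: 55→66, due 49, tardiness 17
Job 4: 66→75, due 97, tardiness 0
Job 5: 75→81, due 53, tardiness 28
Job 2: 81→86, due 85, tardiness 1
Late jobs: 4.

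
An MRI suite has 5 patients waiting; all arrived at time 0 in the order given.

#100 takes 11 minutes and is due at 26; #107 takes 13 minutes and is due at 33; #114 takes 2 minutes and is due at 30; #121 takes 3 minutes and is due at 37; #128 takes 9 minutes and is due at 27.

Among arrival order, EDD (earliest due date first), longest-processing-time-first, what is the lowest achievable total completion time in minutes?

126

FIFO (arrival order): #100 #107 #114 #121 #128.
#100: 0→11
#107: 11→24
#114: 24→26
#121: 26→29
#128: 29→38
Sum = 11+24+26+29+38 = 128.
EDD (increasing due date): #100 #128 #114 #107 #121.
#100: 0→11
#128: 11→20
#114: 20→22
#107: 22→35
#121: 35→38
Sum = 11+20+22+35+38 = 126.
LPT (decreasing processing time): #107 #100 #128 #121 #114.
#107: 0→13
#100: 13→24
#128: 24→33
#121: 33→36
#114: 36→38
Sum = 13+24+33+36+38 = 144.
FIFO 128, EDD 126, LPT 144 → minimum 126.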